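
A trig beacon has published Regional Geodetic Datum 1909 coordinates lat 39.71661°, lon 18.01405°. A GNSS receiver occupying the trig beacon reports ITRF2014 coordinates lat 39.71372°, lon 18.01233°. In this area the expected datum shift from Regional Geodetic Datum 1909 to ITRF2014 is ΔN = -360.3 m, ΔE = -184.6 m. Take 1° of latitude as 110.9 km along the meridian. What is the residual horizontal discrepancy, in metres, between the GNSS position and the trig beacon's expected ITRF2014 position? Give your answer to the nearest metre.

Observed coordinate differences: Δφ = -0.00289°, Δλ = -0.00172°.
Converting to metres (1° lat = 110900 m, cos φ = 0.769214): observed ΔN = -320.5 m, observed ΔE = -146.7 m.
Subtracting the expected shift leaves a residual of -320.5 − (-360.3) = 39.8 m north and -146.7 − (-184.6) = 37.9 m east.
Residual distance = √(39.8² + 37.9²) = 54.9 m.

55 m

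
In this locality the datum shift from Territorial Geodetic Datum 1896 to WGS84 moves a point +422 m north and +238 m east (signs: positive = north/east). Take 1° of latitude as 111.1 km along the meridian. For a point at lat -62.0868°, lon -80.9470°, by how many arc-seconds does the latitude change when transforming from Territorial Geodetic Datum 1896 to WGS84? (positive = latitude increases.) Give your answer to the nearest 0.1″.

1° of latitude = 111.1 km, so Δφ = 422.0 / 111100 = 0.0037984° = 13.674″.

Δφ = 13.7″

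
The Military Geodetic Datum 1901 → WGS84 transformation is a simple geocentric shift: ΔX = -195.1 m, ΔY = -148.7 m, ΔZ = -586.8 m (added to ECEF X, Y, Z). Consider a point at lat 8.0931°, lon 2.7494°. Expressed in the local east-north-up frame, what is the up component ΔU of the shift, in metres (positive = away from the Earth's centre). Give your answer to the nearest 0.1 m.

At φ = 8.0931°, λ = 2.7494°: sin φ = 0.140782, cos φ = 0.990041, sin λ = 0.047968, cos λ = 0.998849.
ΔU = cos φ cos λ·ΔX + cos φ sin λ·ΔY + sin φ·ΔZ = (0.990041)(0.998849)(-195.1) + (0.990041)(0.047968)(-148.7) + (0.140782)(-586.8) = -282.61 m.

ΔU = -282.6 m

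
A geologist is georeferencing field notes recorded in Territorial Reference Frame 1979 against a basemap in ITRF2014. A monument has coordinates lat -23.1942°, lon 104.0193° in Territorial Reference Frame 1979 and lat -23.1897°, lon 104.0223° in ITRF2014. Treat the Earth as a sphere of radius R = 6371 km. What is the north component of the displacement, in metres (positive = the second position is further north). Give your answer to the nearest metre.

ΔN = 500 m

Δφ = -23.1897° − -23.1942° = +0.0045°; Δλ = 104.0223° − 104.0193° = +0.0030°.
1° along a meridian = πR/180 = 111195 m.
ΔN = Δφ × 111195 = 500.4 m; ΔE = Δλ × 111195 × cos(-23.1942°) = +0.0030 × 111195 × 0.919175 = 306.6 m.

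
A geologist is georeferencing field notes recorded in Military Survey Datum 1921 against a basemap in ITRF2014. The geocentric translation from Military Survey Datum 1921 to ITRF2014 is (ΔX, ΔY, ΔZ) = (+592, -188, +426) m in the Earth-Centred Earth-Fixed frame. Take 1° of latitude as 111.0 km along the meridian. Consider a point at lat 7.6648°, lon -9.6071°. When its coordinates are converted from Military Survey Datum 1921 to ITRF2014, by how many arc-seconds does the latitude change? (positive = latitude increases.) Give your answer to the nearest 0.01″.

Δφ = 11.03″

sin φ = 0.133377, cos φ = 0.991065, sin λ = -0.166891, cos λ = 0.985975.
North component: ΔN = −sin φ cos λ·ΔX − sin φ sin λ·ΔY + cos φ·ΔZ = −(0.133377)(0.985975)(592) − (0.133377)(-0.166891)(-188) + (0.991065)(426) = 340.16 m.
1° of latitude spans 111000 m, so Δφ = 340.16 / 111000 × 3600 = 11.032″.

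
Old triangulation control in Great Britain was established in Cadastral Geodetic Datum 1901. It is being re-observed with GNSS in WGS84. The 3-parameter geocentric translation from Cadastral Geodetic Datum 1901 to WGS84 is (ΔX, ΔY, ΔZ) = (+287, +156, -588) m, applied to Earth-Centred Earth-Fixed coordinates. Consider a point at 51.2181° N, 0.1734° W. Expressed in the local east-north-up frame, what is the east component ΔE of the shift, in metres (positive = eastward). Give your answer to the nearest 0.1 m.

ΔE = 156.9 m

The local east axis at (φ, λ) is (−sin λ, cos λ, 0), so ΔE = −sin(-0.1734°)·287 + cos(-0.1734°)·156 = 156.87 m.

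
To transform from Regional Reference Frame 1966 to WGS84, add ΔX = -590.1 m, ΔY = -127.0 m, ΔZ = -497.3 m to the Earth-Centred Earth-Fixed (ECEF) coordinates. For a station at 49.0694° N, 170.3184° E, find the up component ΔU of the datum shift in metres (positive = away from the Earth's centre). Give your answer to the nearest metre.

ΔU = -9 m

The local up (radial) axis is (cos φ cos λ, cos φ sin λ, sin φ), giving ΔU = 381.095 − 13.993 − 375.712 = -8.61 m.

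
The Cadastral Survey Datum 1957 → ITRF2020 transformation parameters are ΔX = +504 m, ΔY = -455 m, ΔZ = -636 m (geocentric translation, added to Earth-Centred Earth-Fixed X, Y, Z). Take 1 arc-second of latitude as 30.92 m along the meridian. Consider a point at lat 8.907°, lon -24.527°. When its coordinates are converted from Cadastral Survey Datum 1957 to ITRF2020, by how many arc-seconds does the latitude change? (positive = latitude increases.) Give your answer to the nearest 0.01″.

Δφ = -23.56″

sin φ = 0.154831, cos φ = 0.987941, sin λ = -0.415122, cos λ = 0.909766.
North component: ΔN = −sin φ cos λ·ΔX − sin φ sin λ·ΔY + cos φ·ΔZ = −(0.154831)(0.909766)(504) − (0.154831)(-0.415122)(-455) + (0.987941)(-636) = -728.57 m.
1° of latitude spans 3600 × 30.92 = 111312 m, so Δφ = -728.57 / 111312 × 3600 = -23.563″.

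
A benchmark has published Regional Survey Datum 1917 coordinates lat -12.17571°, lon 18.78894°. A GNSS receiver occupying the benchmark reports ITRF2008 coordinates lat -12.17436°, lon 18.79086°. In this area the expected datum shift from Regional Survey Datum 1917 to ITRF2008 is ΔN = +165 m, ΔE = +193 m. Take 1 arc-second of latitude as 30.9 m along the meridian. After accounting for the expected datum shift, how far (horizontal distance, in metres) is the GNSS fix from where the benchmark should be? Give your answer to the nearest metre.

Observed coordinate differences: Δφ = +0.00135°, Δλ = +0.00192°.
Converting to metres (1° lat = 111240 m, cos φ = 0.977505): observed ΔN = 150.2 m, observed ΔE = 208.8 m.
Subtracting the expected shift leaves a residual of 150.2 − (165) = -14.8 m north and 208.8 − (193) = 15.8 m east.
Residual distance = √((-14.8)² + 15.8²) = 21.6 m.

22 m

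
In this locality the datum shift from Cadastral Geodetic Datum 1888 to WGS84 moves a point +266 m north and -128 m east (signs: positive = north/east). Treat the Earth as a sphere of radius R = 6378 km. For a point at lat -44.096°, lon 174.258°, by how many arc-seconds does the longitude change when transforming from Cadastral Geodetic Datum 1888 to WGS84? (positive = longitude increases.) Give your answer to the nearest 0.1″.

At latitude -44.096°, cos φ = 0.718175.
One radian of longitude at latitude φ spans R cos φ, so Δλ = ΔE / (R cos φ) = -128.0 / (6378000 × 0.718175) = -2.7944e-05 rad = -5.764″.

Δλ = -5.8″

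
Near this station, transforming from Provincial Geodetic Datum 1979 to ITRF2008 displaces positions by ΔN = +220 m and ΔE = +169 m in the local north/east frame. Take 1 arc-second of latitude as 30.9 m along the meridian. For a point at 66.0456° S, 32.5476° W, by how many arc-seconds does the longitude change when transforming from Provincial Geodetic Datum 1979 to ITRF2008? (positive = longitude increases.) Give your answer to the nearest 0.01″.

Δλ = 13.47″

At latitude -66.0456°, cos φ = 0.406009.
1″ of longitude at this latitude = 30.90 × cos φ = 12.5457 m, so Δλ = 169.0 / 12.5457 = 13.471″.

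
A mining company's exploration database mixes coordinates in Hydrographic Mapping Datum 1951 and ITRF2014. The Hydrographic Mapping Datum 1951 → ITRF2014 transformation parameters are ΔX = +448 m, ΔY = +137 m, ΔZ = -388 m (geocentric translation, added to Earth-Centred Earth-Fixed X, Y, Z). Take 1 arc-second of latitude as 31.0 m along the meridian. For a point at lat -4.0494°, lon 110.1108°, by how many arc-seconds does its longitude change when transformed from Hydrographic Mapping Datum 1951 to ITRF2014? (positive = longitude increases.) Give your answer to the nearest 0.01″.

sin φ = -0.070617, cos φ = 0.997504, sin λ = 0.939029, cos λ = -0.343837.
East component: ΔE = −sin λ·ΔX + cos λ·ΔY = −(0.939029)(448) + (-0.343837)(137) = -467.79 m.
1° of latitude spans 3600 × 31.00 = 111600 m; at latitude φ, 1° of longitude spans that × cos φ = 111321.4 m, so Δλ = -467.79 / 111321.4 × 3600 = -15.128″.

Δλ = -15.13″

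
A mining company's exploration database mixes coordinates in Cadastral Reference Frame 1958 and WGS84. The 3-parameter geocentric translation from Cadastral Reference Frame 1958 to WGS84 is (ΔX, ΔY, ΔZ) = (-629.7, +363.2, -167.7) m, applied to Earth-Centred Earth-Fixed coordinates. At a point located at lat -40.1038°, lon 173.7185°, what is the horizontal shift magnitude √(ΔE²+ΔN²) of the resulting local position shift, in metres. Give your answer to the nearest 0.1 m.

419.1 m

The local east axis at (φ, λ) is (−sin λ, cos λ, 0), so ΔE = −sin(173.7185°)·(-629.7) + cos(173.7185°)·363.2 = -292.12 m.
The local north axis is (−sin φ cos λ, −sin φ sin λ, cos φ), giving ΔN = 403.201 + 25.599 − 128.270 = 300.53 m.
Horizontal magnitude = √(ΔE² + ΔN²) = √((-292.12)² + 300.53²) = 419.11 m.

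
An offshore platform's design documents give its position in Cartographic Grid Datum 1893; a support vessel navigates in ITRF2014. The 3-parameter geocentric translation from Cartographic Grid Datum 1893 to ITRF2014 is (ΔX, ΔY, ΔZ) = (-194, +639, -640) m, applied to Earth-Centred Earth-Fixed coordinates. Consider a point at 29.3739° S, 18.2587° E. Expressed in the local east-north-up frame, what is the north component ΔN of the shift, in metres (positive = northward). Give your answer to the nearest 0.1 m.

ΔN = -549.9 m

The local north axis is (−sin φ cos λ, −sin φ sin λ, cos φ), giving ΔN = -90.367 + 98.201 − 557.720 = -549.89 m.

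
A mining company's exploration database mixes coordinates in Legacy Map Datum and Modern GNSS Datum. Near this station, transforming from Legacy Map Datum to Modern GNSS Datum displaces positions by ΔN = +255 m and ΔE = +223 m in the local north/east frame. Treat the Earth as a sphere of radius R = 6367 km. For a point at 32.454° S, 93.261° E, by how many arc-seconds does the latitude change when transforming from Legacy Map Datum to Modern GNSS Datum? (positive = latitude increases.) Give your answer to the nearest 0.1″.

Δφ = 8.3″

On a sphere of radius R, 1 rad of latitude = R, so Δφ = ΔN / R = 255.0 / 6367000 = 4.0050e-05 rad = 8.261″.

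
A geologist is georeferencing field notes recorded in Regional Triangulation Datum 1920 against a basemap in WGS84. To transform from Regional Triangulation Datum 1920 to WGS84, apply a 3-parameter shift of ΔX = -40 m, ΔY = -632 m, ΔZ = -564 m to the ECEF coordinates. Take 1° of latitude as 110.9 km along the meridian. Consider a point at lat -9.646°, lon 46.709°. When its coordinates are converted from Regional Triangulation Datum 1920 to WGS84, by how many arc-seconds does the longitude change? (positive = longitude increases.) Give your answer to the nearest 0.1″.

Δλ = -13.3″

sin φ = -0.167560, cos φ = 0.985862, sin λ = 0.727880, cos λ = 0.685704.
East component: ΔE = −sin λ·ΔX + cos λ·ΔY = −(0.727880)(-40) + (0.685704)(-632) = -404.25 m.
1° of latitude spans 110900 m; at latitude φ, 1° of longitude spans that × cos φ = 109332.1 m, so Δλ = -404.25 / 109332.1 × 3600 = -13.311″.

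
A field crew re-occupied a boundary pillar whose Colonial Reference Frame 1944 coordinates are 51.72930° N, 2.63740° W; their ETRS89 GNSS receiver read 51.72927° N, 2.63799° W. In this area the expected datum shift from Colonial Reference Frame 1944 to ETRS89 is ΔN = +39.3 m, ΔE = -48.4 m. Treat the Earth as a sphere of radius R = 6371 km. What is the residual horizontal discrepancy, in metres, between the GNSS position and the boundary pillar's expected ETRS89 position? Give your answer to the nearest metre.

Observed coordinate differences: Δφ = -0.00003°, Δλ = -0.00059°.
Converting to metres (1° lat = 111195 m, cos φ = 0.619378): observed ΔN = -3.3 m, observed ΔE = -40.6 m.
Subtracting the expected shift leaves a residual of -3.3 − (39.3) = -42.6 m north and -40.6 − (-48.4) = 7.8 m east.
Residual distance = √((-42.6)² + 7.8²) = 43.3 m.

43 m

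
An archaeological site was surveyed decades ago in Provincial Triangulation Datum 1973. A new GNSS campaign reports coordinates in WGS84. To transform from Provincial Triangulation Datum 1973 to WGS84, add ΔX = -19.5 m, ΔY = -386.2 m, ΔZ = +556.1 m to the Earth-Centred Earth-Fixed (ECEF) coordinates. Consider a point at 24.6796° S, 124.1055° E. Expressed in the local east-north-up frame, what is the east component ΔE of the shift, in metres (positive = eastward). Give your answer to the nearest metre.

At φ = -24.6796°, λ = 124.1055°: sin φ = -0.417544, cos φ = 0.908657, sin λ = 0.828007, cos λ = -0.560718.
ΔE = −sin λ·ΔX + cos λ·ΔY = −(0.828007)·(-19.5) + (-0.560718)·(-386.2) = 232.70 m.

ΔE = 233 m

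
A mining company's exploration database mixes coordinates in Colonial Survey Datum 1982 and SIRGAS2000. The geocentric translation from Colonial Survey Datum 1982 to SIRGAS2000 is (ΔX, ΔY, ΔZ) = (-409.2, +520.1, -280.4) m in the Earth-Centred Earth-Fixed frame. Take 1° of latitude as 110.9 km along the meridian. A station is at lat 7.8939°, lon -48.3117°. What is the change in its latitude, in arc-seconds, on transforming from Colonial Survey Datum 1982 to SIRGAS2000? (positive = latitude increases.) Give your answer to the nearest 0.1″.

sin φ = 0.137339, cos φ = 0.990524, sin λ = -0.746774, cos λ = 0.665078.
North component: ΔN = −sin φ cos λ·ΔX − sin φ sin λ·ΔY + cos φ·ΔZ = −(0.137339)(0.665078)(-409.2) − (0.137339)(-0.746774)(520.1) + (0.990524)(-280.4) = -187.02 m.
1° of latitude spans 110900 m, so Δφ = -187.02 / 110900 × 3600 = -6.071″.

Δφ = -6.1″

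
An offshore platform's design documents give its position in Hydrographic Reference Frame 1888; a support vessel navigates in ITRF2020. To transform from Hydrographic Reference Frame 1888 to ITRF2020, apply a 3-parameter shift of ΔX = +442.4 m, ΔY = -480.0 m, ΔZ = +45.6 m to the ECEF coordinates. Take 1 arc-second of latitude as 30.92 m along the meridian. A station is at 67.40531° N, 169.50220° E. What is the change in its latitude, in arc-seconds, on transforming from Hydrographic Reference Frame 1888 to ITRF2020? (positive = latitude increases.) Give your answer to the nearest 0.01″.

sin φ = 0.923246, cos φ = 0.384210, sin λ = 0.182198, cos λ = -0.983262.
North component: ΔN = −sin φ cos λ·ΔX − sin φ sin λ·ΔY + cos φ·ΔZ = −(0.923246)(-0.983262)(442.4) − (0.923246)(0.182198)(-480.0) + (0.384210)(45.6) = 499.87 m.
1° of latitude spans 3600 × 30.92 = 111312 m, so Δφ = 499.87 / 111312 × 3600 = 16.167″.

Δφ = 16.17″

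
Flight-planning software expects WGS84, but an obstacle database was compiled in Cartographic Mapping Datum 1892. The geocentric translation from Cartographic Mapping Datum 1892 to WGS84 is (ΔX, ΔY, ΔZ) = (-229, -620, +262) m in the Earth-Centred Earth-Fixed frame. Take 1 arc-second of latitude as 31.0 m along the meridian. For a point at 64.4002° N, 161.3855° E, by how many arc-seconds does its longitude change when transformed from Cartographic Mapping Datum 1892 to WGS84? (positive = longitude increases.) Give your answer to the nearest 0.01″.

sin φ = 0.901834, cos φ = 0.432083, sin λ = 0.319199, cos λ = -0.947688.
East component: ΔE = −sin λ·ΔX + cos λ·ΔY = −(0.319199)(-229) + (-0.947688)(-620) = 660.66 m.
1° of latitude spans 3600 × 31.00 = 111600 m; at latitude φ, 1° of longitude spans that × cos φ = 48220.4 m, so Δλ = 660.66 / 48220.4 × 3600 = 49.323″.

Δλ = 49.32″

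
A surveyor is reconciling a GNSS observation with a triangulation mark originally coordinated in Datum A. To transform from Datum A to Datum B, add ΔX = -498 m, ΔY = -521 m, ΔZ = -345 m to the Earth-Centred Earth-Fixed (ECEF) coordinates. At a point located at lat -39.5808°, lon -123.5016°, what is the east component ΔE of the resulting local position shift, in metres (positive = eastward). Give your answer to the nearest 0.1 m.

ΔE = -127.7 m

At φ = -39.5808°, λ = -123.5016°: sin φ = -0.637166, cos φ = 0.770727, sin λ = -0.833870, cos λ = -0.551960.
ΔE = −sin λ·ΔX + cos λ·ΔY = −(-0.833870)·(-498) + (-0.551960)·(-521) = -127.70 m.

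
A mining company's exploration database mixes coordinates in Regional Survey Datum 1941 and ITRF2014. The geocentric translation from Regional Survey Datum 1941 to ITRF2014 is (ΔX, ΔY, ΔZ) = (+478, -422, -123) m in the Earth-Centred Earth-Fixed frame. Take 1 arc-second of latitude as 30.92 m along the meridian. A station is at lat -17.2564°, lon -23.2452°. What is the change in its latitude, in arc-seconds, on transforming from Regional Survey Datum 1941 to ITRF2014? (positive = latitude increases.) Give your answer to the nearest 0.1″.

Δφ = 2.0″

sin φ = -0.296648, cos φ = 0.954987, sin λ = -0.394667, cos λ = 0.918824.
North component: ΔN = −sin φ cos λ·ΔX − sin φ sin λ·ΔY + cos φ·ΔZ = −(-0.296648)(0.918824)(478) − (-0.296648)(-0.394667)(-422) + (0.954987)(-123) = 62.23 m.
1° of latitude spans 3600 × 30.92 = 111312 m, so Δφ = 62.23 / 111312 × 3600 = 2.013″.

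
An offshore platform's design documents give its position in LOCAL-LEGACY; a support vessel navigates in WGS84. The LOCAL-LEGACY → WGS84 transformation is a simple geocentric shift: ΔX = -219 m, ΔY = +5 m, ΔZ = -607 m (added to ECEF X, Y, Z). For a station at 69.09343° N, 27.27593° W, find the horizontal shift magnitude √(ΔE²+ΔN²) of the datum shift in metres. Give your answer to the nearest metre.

101 m

The local east axis at (φ, λ) is (−sin λ, cos λ, 0), so ΔE = −sin(-27.27593°)·(-219) + cos(-27.27593°)·5 = -95.92 m.
The local north axis is (−sin φ cos λ, −sin φ sin λ, cos φ), giving ΔN = 181.834 + 2.141 − 216.605 = -32.63 m.
Horizontal magnitude = √(ΔE² + ΔN²) = √((-95.92)² + (-32.63)²) = 101.32 m.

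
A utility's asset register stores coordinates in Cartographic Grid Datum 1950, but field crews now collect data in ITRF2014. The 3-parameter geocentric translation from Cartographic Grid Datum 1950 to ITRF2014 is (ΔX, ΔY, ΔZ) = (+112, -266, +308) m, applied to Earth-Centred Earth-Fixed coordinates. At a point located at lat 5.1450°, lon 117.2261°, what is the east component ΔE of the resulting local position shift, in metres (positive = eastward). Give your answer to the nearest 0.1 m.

ΔE = 22.1 m

The local east axis at (φ, λ) is (−sin λ, cos λ, 0), so ΔE = −sin(117.2261°)·112 + cos(117.2261°)·(-266) = 22.10 m.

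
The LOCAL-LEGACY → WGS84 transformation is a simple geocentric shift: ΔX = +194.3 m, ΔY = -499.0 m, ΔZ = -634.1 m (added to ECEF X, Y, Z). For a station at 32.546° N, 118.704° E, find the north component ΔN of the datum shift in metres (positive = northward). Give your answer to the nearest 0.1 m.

At φ = 32.546°, λ = 118.704°: sin φ = 0.537977, cos φ = 0.842960, sin λ = 0.877113, cos λ = -0.480285.
ΔN = −sin φ cos λ·ΔX − sin φ sin λ·ΔY + cos φ·ΔZ = −(0.537977)(-0.480285)(194.3) − (0.537977)(0.877113)(-499.0) + (0.842960)(-634.1) = -248.86 m.

ΔN = -248.9 m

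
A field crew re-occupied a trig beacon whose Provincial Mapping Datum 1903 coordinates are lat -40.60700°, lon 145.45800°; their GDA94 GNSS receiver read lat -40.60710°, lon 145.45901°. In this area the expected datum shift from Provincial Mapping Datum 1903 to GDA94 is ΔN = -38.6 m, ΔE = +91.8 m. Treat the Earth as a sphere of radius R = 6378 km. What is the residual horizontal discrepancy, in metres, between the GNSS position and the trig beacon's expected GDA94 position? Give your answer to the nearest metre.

Observed coordinate differences: Δφ = -0.00010°, Δλ = +0.00101°.
Converting to metres (1° lat = 111317 m, cos φ = 0.759192): observed ΔN = -11.1 m, observed ΔE = 85.4 m.
Subtracting the expected shift leaves a residual of -11.1 − (-38.6) = 27.5 m north and 85.4 − (91.8) = -6.4 m east.
Residual distance = √(27.5² + (-6.4)²) = 28.2 m.

28 m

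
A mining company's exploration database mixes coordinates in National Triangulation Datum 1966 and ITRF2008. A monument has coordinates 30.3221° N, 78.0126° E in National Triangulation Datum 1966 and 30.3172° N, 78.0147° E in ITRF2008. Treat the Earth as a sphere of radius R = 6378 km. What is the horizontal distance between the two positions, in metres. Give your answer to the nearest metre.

Δφ = 30.3172° − 30.3221° = -0.0049°; Δλ = 78.0147° − 78.0126° = +0.0021°.
1° along a meridian = πR/180 = 111317 m.
ΔN = Δφ × 111317 = -545.5 m; ΔE = Δλ × 111317 × cos(30.3221°) = +0.0021 × 111317 × 0.863201 = 201.8 m.
Distance = √(ΔE² + ΔN²) = √(201.8² + (-545.5)²) = 581.6 m.

582 m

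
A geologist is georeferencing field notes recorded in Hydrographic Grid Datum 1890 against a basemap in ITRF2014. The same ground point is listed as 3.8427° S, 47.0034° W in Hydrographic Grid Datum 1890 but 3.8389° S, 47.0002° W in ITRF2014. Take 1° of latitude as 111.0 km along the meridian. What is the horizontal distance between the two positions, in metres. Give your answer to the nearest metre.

Δφ = -3.8389° − -3.8427° = +0.0038°; Δλ = -47.0002° − -47.0034° = +0.0032°.
ΔN = Δφ × 111000 = 421.8 m; ΔE = Δλ × 111000 × cos(-3.8427°) = +0.0032 × 111000 × 0.997752 = 354.4 m.
Distance = √(ΔE² + ΔN²) = √(354.4² + 421.8²) = 550.9 m.

551 m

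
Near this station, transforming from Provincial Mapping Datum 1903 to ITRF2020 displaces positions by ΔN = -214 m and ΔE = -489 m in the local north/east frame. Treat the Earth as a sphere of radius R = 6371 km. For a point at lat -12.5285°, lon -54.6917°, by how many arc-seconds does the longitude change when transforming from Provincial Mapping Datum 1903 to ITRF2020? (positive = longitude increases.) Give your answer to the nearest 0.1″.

At latitude -12.5285°, cos φ = 0.976188.
One radian of longitude at latitude φ spans R cos φ, so Δλ = ΔE / (R cos φ) = -489.0 / (6371000 × 0.976188) = -7.8626e-05 rad = -16.218″.

Δλ = -16.2″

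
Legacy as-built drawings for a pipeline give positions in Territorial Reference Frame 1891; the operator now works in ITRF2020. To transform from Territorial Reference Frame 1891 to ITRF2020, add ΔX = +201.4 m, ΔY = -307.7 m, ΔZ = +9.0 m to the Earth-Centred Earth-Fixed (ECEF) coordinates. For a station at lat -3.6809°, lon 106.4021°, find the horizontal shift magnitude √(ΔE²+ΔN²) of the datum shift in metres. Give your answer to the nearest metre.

At φ = -3.6809°, λ = 106.4021°: sin φ = -0.064200, cos φ = 0.997937, sin λ = 0.959304, cos λ = -0.282377.
ΔE = −sin λ·ΔX + cos λ·ΔY = −(0.959304)·(201.4) + (-0.282377)·(-307.7) = -106.32 m.
ΔN = −sin φ cos λ·ΔX − sin φ sin λ·ΔY + cos φ·ΔZ = −(-0.064200)(-0.282377)(201.4) − (-0.064200)(0.959304)(-307.7) + (0.997937)(9.0) = -13.62 m.
Horizontal magnitude = √(ΔE² + ΔN²) = √((-106.32)² + (-13.62)²) = 107.19 m.

107 m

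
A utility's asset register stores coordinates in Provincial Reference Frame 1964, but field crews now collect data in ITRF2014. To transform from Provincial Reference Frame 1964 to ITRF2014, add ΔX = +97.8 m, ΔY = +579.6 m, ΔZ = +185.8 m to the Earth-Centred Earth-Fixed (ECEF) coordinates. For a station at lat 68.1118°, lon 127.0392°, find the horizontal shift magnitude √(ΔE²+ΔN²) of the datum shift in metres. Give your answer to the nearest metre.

525 m

At φ = 68.1118°, λ = 127.0392°: sin φ = 0.927913, cos φ = 0.372797, sin λ = 0.798224, cos λ = -0.602361.
ΔE = −sin λ·ΔX + cos λ·ΔY = −(0.798224)·(97.8) + (-0.602361)·(579.6) = -427.19 m.
ΔN = −sin φ cos λ·ΔX − sin φ sin λ·ΔY + cos φ·ΔZ = −(0.927913)(-0.602361)(97.8) − (0.927913)(0.798224)(579.6) + (0.372797)(185.8) = -305.37 m.
Horizontal magnitude = √(ΔE² + ΔN²) = √((-427.19)² + (-305.37)²) = 525.12 m.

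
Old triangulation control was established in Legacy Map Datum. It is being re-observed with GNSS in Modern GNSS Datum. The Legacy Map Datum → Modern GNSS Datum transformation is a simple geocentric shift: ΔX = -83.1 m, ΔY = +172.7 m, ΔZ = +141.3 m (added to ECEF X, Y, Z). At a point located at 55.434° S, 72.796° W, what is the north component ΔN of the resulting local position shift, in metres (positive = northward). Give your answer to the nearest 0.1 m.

At φ = -55.434°, λ = -72.796°: sin φ = -0.823473, cos φ = 0.567355, sin λ = -0.955258, cos λ = 0.295775.
ΔN = −sin φ cos λ·ΔX − sin φ sin λ·ΔY + cos φ·ΔZ = −(-0.823473)(0.295775)(-83.1) − (-0.823473)(-0.955258)(172.7) + (0.567355)(141.3) = -75.92 m.

ΔN = -75.9 m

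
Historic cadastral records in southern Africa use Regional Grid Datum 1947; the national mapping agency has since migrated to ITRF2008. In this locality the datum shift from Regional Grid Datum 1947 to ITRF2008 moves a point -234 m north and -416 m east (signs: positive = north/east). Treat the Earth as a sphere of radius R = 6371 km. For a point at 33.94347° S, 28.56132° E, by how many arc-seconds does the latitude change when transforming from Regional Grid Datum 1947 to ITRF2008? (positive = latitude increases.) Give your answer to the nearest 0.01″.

Δφ = -7.58″

On a sphere of radius R, 1 rad of latitude = R, so Δφ = ΔN / R = -234.0 / 6371000 = -3.6729e-05 rad = -7.576″.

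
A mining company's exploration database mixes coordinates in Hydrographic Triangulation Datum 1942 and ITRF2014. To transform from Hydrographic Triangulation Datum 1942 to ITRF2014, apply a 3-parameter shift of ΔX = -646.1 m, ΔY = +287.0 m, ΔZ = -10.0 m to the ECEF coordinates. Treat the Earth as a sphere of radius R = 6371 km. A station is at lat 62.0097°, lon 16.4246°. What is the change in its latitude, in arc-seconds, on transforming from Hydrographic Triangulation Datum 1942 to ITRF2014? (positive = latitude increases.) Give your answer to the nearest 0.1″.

sin φ = 0.883027, cos φ = 0.469322, sin λ = 0.282753, cos λ = 0.959193.
North component: ΔN = −sin φ cos λ·ΔX − sin φ sin λ·ΔY + cos φ·ΔZ = −(0.883027)(0.959193)(-646.1) − (0.883027)(0.282753)(287.0) + (0.469322)(-10.0) = 470.89 m.
1° of latitude spans πR/180 = 111195 m, so Δφ = 470.89 / 111195 × 3600 = 15.245″.

Δφ = 15.2″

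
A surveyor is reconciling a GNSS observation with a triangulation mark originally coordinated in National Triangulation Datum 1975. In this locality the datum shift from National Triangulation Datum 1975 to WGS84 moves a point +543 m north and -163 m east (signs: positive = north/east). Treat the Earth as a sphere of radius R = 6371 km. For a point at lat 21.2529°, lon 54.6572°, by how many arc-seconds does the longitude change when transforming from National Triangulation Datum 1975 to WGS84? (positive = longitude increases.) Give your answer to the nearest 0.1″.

At latitude 21.2529°, cos φ = 0.931990.
One radian of longitude at latitude φ spans R cos φ, so Δλ = ΔE / (R cos φ) = -163.0 / (6371000 × 0.931990) = -2.7452e-05 rad = -5.662″.

Δλ = -5.7″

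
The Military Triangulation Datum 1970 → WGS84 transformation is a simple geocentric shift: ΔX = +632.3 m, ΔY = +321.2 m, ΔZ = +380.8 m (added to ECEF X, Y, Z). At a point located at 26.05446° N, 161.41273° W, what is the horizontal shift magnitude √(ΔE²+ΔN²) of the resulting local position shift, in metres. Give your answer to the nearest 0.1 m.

The local east axis at (φ, λ) is (−sin λ, cos λ, 0), so ΔE = −sin(-161.41273°)·632.3 + cos(-161.41273°)·321.2 = -102.90 m.
The local north axis is (−sin φ cos λ, −sin φ sin λ, cos φ), giving ΔN = 263.236 + 44.969 + 342.102 = 650.31 m.
Horizontal magnitude = √(ΔE² + ΔN²) = √((-102.90)² + 650.31²) = 658.40 m.

658.4 m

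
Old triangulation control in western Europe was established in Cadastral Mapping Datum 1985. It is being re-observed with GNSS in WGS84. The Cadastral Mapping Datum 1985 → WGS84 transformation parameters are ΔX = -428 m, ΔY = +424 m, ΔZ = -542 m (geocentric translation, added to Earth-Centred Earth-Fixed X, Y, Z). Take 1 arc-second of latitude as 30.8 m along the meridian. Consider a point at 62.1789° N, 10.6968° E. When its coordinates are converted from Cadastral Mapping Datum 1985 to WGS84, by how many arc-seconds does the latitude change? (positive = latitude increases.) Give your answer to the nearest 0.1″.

sin φ = 0.884409, cos φ = 0.466712, sin λ = 0.185612, cos λ = 0.982623.
North component: ΔN = −sin φ cos λ·ΔX − sin φ sin λ·ΔY + cos φ·ΔZ = −(0.884409)(0.982623)(-428) − (0.884409)(0.185612)(424) + (0.466712)(-542) = 49.39 m.
1° of latitude spans 3600 × 30.80 = 110880 m, so Δφ = 49.39 / 110880 × 3600 = 1.604″.

Δφ = 1.6″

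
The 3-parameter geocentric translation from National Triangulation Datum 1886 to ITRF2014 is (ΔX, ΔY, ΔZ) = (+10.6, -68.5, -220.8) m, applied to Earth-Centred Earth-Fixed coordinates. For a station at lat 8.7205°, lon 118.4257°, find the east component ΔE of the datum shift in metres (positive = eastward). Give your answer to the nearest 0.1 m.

ΔE = 23.3 m

At φ = 8.7205°, λ = 118.4257°: sin φ = 0.151614, cos φ = 0.988440, sin λ = 0.879435, cos λ = -0.476019.
ΔE = −sin λ·ΔX + cos λ·ΔY = −(0.879435)·(10.6) + (-0.476019)·(-68.5) = 23.29 m.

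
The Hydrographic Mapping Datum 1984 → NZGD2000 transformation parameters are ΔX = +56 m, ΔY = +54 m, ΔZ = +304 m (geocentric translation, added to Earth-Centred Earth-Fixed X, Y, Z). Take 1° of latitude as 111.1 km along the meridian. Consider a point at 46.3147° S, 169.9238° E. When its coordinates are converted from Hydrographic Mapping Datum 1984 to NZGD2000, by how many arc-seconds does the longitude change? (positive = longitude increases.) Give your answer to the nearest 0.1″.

sin φ = -0.723144, cos φ = 0.690697, sin λ = 0.174958, cos λ = -0.984576.
East component: ΔE = −sin λ·ΔX + cos λ·ΔY = −(0.174958)(56) + (-0.984576)(54) = -62.96 m.
1° of latitude spans 111100 m; at latitude φ, 1° of longitude spans that × cos φ = 76736.4 m, so Δλ = -62.96 / 76736.4 × 3600 = -2.954″.

Δλ = -3.0″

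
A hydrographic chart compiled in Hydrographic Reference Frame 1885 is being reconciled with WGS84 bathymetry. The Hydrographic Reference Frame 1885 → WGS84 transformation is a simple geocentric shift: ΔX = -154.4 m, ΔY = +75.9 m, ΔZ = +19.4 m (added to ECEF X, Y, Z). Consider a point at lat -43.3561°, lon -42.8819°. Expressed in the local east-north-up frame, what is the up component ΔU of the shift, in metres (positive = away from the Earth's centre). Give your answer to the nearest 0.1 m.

ΔU = -133.1 m

At φ = -43.3561°, λ = -42.8819°: sin φ = -0.686531, cos φ = 0.727101, sin λ = -0.680489, cos λ = 0.732758.
ΔU = cos φ cos λ·ΔX + cos φ sin λ·ΔY + sin φ·ΔZ = (0.727101)(0.732758)(-154.4) + (0.727101)(-0.680489)(75.9) + (-0.686531)(19.4) = -133.14 m.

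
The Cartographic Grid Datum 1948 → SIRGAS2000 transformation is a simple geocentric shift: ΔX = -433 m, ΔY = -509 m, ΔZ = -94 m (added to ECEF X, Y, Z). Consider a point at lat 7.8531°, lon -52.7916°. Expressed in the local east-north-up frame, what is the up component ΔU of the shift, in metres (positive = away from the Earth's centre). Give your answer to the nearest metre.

The local up (radial) axis is (cos φ cos λ, cos φ sin λ, sin φ), giving ΔU = -259.386 + 401.587 − 12.844 = 129.36 m.

ΔU = 129 m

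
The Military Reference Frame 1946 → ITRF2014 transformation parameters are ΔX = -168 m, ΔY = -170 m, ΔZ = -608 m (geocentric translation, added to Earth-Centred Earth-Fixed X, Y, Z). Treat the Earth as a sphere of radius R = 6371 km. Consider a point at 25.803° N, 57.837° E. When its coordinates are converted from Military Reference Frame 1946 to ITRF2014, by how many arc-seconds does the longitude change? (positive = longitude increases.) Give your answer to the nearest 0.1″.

Δλ = 1.9″

sin φ = 0.435278, cos φ = 0.900296, sin λ = 0.846537, cos λ = 0.532330.
East component: ΔE = −sin λ·ΔX + cos λ·ΔY = −(0.846537)(-168) + (0.532330)(-170) = 51.72 m.
1° of latitude spans πR/180 = 111195 m; at latitude φ, 1° of longitude spans that × cos φ = 100108.3 m, so Δλ = 51.72 / 100108.3 × 3600 = 1.860″.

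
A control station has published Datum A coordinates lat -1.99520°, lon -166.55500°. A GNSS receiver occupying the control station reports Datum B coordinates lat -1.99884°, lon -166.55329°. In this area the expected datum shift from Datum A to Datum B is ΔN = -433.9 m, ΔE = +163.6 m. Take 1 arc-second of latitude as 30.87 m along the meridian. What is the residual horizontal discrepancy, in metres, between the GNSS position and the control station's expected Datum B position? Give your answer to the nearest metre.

39 m

Observed coordinate differences: Δφ = -0.00364°, Δλ = +0.00171°.
Converting to metres (1° lat = 111132 m, cos φ = 0.999394): observed ΔN = -404.5 m, observed ΔE = 189.9 m.
Subtracting the expected shift leaves a residual of -404.5 − (-433.9) = 29.4 m north and 189.9 − (163.6) = 26.3 m east.
Residual distance = √(29.4² + 26.3²) = 39.4 m.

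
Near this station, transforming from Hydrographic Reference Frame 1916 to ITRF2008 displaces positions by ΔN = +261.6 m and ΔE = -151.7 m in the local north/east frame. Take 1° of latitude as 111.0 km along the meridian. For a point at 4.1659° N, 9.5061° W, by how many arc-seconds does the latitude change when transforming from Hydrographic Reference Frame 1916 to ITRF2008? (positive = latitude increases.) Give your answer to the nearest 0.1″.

1° of latitude = 111.0 km, so Δφ = 261.6 / 111000 = 0.0023568° = 8.484″.

Δφ = 8.5″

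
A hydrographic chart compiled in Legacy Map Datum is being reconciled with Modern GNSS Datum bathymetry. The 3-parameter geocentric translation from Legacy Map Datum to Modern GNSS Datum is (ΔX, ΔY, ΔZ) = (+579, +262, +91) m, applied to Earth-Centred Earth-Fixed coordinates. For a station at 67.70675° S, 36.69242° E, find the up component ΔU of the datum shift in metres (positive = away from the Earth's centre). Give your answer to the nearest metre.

ΔU = 151 m

The local up (radial) axis is (cos φ cos λ, cos φ sin λ, sin φ), giving ΔU = 176.121 + 59.387 − 84.198 = 151.31 m.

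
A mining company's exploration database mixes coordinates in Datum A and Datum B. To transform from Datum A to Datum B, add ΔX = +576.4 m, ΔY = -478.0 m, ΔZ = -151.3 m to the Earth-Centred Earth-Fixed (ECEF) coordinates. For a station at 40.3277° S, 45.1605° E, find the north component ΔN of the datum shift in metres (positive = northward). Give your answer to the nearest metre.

The local north axis is (−sin φ cos λ, −sin φ sin λ, cos φ), giving ΔN = 263.027 − 219.350 − 115.344 = -71.67 m.

ΔN = -72 m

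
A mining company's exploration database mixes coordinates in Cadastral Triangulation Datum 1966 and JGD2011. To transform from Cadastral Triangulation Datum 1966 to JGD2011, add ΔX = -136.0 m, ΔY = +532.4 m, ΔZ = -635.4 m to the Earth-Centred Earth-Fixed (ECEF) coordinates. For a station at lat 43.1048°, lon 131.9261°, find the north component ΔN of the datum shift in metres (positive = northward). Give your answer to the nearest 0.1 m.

ΔN = -796.7 m

The local north axis is (−sin φ cos λ, −sin φ sin λ, cos φ), giving ΔN = -62.096 − 270.675 − 463.909 = -796.68 m.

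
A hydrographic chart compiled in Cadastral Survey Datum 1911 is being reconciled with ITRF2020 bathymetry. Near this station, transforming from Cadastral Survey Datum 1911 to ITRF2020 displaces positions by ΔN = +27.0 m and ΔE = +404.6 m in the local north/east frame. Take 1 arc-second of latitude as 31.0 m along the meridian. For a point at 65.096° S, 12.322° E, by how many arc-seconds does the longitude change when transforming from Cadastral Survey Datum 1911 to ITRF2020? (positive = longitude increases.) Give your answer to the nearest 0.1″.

Δλ = 31.0″

At latitude -65.096°, cos φ = 0.421099.
1″ of longitude at this latitude = 31.00 × cos φ = 13.0541 m, so Δλ = 404.6 / 13.0541 = 30.994″.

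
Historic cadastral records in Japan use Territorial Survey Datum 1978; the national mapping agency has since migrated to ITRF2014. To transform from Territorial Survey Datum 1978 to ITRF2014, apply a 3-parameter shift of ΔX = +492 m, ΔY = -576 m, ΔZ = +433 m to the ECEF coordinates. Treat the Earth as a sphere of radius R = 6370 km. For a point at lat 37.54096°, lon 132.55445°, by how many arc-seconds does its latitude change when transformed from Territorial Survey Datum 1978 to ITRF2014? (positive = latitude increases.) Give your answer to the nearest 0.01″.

Δφ = 26.05″

sin φ = 0.609328, cos φ = 0.792918, sin λ = 0.736635, cos λ = -0.676291.
North component: ΔN = −sin φ cos λ·ΔX − sin φ sin λ·ΔY + cos φ·ΔZ = −(0.609328)(-0.676291)(492) − (0.609328)(0.736635)(-576) + (0.792918)(433) = 804.62 m.
1° of latitude spans πR/180 = 111177 m, so Δφ = 804.62 / 111177 × 3600 = 26.054″.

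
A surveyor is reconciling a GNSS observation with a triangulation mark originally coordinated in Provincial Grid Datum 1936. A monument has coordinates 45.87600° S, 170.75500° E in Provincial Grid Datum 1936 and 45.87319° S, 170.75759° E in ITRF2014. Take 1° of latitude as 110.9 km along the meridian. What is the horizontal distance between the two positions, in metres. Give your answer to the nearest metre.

370 m

Δφ = -45.87319° − -45.87600° = +0.00281°; Δλ = 170.75759° − 170.75500° = +0.00259°.
ΔN = Δφ × 110900 = 311.6 m; ΔE = Δλ × 110900 × cos(-45.87600°) = +0.00259 × 110900 × 0.696214 = 200.0 m.
Distance = √(ΔE² + ΔN²) = √(200.0² + 311.6²) = 370.3 m.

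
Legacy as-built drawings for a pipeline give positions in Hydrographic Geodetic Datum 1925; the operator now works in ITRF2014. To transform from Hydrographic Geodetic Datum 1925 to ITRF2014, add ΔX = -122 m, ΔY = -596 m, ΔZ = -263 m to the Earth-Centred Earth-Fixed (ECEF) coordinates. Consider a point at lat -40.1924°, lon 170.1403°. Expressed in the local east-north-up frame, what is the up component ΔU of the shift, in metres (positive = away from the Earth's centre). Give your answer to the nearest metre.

ΔU = 184 m

At φ = -40.1924°, λ = 170.1403°: sin φ = -0.645356, cos φ = 0.763882, sin λ = 0.171236, cos λ = -0.985230.
ΔU = cos φ cos λ·ΔX + cos φ sin λ·ΔY + sin φ·ΔZ = (0.763882)(-0.985230)(-122) + (0.763882)(0.171236)(-596) + (-0.645356)(-263) = 183.59 m.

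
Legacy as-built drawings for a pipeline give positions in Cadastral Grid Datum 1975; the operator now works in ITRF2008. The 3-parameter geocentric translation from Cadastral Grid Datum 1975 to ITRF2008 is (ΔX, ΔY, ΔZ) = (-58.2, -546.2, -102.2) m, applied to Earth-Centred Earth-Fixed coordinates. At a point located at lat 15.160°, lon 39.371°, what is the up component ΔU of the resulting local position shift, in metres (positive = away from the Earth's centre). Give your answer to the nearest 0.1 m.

ΔU = -404.6 m

The local up (radial) axis is (cos φ cos λ, cos φ sin λ, sin φ), giving ΔU = -43.426 − 334.419 − 26.727 = -404.57 m.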